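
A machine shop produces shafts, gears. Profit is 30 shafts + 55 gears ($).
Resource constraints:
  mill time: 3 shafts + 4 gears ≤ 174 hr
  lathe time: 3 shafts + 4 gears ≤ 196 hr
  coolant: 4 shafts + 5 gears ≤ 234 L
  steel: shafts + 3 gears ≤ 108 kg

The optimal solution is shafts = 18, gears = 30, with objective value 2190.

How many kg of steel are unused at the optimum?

steel used = 1·18 + 3·30 = 108; slack = 108 − 108 = 0.

0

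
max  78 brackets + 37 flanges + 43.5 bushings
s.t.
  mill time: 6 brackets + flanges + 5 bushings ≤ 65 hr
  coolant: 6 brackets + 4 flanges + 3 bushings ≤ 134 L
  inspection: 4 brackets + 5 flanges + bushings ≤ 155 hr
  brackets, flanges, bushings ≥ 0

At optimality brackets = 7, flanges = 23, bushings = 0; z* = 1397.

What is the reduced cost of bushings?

-5.5

Check each constraint at x*: mill time 65/65 (tight); coolant 134/134 (tight); inspection 143/155 (slack 12).
Slack constraints have shadow price 0 (complementary slackness).
From A_Bᵀ y = c: 6·y_mill time + 6·y_coolant = 78; 1·y_mill time + 4·y_coolant = 37.
Solving: y_mill time = 5, y_coolant = 8.
Reduced cost of bushings: c₃ − yᵀa₃ = 43.5 − (5·5 + 8·3) = 43.5 − 49 = -5.5.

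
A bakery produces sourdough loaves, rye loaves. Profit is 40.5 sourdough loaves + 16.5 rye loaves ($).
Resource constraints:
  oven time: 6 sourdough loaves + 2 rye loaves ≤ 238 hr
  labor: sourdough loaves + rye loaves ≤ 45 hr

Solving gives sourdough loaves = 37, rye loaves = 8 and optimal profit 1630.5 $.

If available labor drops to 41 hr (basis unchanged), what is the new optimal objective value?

1612.5

Check each constraint at x*: oven time 238/238 (tight); labor 45/45 (tight).
The binding rows give the dual system: 6·y_oven time + 1·y_labor = 40.5 and 2·y_oven time + 1·y_labor = 16.5.
Solving: y_oven time = 6, y_labor = 4.5.
Δz = y_labor·Δb = 4.5 × (-4) = -18, so new z* = 1630.5 − 18 = 1612.5.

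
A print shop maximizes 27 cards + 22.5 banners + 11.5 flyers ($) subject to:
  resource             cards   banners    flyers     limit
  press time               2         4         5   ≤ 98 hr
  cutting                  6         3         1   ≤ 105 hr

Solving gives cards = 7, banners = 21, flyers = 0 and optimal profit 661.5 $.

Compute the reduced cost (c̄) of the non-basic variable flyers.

Both press time and cutting are binding at x*.
The binding rows give the dual system: 2·y_press time + 6·y_cutting = 27 and 4·y_press time + 3·y_cutting = 22.5.
→ y_press time = 3 and y_cutting = 3.5.
Reduced cost of flyers: c₃ − yᵀa₃ = 11.5 − (3·5 + 3.5·1) = 11.5 − 18.5 = -7.

-7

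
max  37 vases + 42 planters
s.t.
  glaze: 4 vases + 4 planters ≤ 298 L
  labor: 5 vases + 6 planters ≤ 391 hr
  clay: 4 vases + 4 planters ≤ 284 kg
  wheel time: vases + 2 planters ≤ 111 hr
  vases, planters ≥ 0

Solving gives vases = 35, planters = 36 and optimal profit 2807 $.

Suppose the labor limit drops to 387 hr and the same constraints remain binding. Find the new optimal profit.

2787

Binding: labor and clay. Non-binding: glaze (14 unused), wheel time (4 unused).
Since glaze, wheel time are not tight, their duals are 0.
Dual feasibility on the basic columns requires 5·y_labor + 4·y_clay = 37, 6·y_labor + 4·y_clay = 42.
Solving: y_labor = 5, y_clay = 3.
Δz = y_labor·Δb = 5 × (-4) = -20, so new z* = 2807 − 20 = 2787.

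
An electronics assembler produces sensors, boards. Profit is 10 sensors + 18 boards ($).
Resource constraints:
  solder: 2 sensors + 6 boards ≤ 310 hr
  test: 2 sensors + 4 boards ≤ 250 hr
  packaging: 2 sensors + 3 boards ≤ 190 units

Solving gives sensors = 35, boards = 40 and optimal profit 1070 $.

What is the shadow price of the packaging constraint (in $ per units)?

4

Binding: solder and packaging. Non-binding: test (20 unused).
Since test is not tight, its dual is 0.
Dual feasibility on the basic columns requires 2·y_solder + 2·y_packaging = 10, 6·y_solder + 3·y_packaging = 18.
This yields shadow prices y_solder = 1, y_packaging = 4.
Shadow price of packaging = 4.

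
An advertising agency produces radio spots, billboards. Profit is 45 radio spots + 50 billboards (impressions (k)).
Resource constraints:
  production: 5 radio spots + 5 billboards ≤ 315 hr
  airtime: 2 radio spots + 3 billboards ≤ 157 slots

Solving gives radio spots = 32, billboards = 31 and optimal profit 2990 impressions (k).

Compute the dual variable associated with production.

Check each constraint at x*: production 315/315 (tight); airtime 157/157 (tight).
The binding rows give the dual system: 5·y_production + 2·y_airtime = 45 and 5·y_production + 3·y_airtime = 50.
→ y_production = 7 and y_airtime = 5.
Shadow price of production = 7.

7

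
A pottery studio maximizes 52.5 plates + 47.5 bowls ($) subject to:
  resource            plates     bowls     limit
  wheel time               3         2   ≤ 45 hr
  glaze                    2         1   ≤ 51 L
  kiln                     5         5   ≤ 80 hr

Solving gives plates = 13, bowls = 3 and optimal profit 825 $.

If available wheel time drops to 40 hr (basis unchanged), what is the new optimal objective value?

Check each constraint at x*: wheel time 45/45 (tight); glaze 29/51 (slack 22); kiln 80/80 (tight).
Since glaze is not tight, its dual is 0.
From A_Bᵀ y = c: 3·y_wheel time + 5·y_kiln = 52.5; 2·y_wheel time + 5·y_kiln = 47.5.
Solving: y_wheel time = 5, y_kiln = 7.5.
Δz = y_wheel time·Δb = 5 × (-5) = -25, so new z* = 825 − 25 = 800.

800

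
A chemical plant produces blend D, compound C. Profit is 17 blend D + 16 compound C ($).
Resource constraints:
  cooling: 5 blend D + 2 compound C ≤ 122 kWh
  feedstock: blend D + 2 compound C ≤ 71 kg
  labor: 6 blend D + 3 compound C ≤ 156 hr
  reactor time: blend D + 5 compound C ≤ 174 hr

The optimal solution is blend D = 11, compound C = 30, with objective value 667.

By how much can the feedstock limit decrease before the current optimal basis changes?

Binding constraints: feedstock, labor. The basis is B = [[1,2],[6,3]] with det -9.
Per unit decrease in feedstock, x* moves by d = (0.3333, -0.6667).
The basis stays optimal until cooling becomes binding; allowable decrease = 21 kg.

21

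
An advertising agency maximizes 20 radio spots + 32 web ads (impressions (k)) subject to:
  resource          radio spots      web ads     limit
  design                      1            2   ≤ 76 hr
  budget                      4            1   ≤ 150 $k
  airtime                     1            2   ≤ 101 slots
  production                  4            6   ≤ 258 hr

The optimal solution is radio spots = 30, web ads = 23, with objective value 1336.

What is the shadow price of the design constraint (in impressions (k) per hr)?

Binding: design and production. Non-binding: budget (7 unused), airtime (25 unused).
By complementary slackness, y = 0 for the non-binding constraints.
Dual feasibility on the basic columns requires 1·y_design + 4·y_production = 20, 2·y_design + 6·y_production = 32.
Solving: y_design = 4, y_production = 4.
Shadow price of design = 4.

4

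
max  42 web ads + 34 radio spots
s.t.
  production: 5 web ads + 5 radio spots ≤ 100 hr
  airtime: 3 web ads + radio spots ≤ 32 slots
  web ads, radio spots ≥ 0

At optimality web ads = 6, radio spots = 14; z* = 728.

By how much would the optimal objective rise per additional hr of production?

Check each constraint at x*: production 100/100 (tight); airtime 32/32 (tight).
The binding rows give the dual system: 5·y_production + 3·y_airtime = 42 and 5·y_production + 1·y_airtime = 34.
Solving: y_production = 6, y_airtime = 4.
Shadow price of production = 6.

6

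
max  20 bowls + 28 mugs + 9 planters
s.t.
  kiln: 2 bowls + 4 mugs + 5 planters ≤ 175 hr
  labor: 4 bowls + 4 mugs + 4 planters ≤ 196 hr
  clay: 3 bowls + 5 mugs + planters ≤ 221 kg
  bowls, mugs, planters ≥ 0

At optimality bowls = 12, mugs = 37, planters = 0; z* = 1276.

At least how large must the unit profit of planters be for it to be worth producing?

Binding: labor and clay. Non-binding: kiln (3 unused).
By complementary slackness, y = 0 for the non-binding constraint.
From A_Bᵀ y = c: 4·y_labor + 3·y_clay = 20; 4·y_labor + 5·y_clay = 28.
This yields shadow prices y_labor = 2, y_clay = 4.
planters enters the basis when its profit ≥ yᵀa₃ = 2·4 + 4·1 = 12.

12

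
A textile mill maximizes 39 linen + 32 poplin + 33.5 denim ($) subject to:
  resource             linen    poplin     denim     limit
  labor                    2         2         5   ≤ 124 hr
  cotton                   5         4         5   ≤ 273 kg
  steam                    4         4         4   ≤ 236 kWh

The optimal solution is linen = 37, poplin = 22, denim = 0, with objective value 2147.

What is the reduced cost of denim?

-5.5

Binding: cotton and steam. Non-binding: labor (6 unused).
By complementary slackness, y = 0 for the non-binding constraint.
From A_Bᵀ y = c: 5·y_cotton + 4·y_steam = 39; 4·y_cotton + 4·y_steam = 32.
This yields shadow prices y_cotton = 7, y_steam = 1.
Reduced cost of denim: c₃ − yᵀa₃ = 33.5 − (7·5 + 1·4) = 33.5 − 39 = -5.5.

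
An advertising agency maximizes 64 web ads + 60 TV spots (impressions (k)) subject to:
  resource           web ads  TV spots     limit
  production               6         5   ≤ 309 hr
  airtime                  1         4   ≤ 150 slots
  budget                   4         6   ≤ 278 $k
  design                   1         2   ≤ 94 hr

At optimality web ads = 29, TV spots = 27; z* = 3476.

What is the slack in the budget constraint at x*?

budget used = 4·29 + 6·27 = 278; slack = 278 − 278 = 0.

0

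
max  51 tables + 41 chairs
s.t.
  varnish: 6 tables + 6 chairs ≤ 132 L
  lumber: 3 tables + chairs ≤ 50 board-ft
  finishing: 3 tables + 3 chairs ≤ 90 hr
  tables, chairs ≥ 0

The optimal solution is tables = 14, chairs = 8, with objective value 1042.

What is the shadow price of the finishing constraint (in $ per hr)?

Check each constraint at x*: varnish 132/132 (tight); lumber 50/50 (tight); finishing 66/90 (slack 24).
By complementary slackness, y = 0 for the non-binding constraint.
From A_Bᵀ y = c: 6·y_varnish + 3·y_lumber = 51; 6·y_varnish + 1·y_lumber = 41.
Solving: y_varnish = 6, y_lumber = 5.
Shadow price of finishing = 0.

0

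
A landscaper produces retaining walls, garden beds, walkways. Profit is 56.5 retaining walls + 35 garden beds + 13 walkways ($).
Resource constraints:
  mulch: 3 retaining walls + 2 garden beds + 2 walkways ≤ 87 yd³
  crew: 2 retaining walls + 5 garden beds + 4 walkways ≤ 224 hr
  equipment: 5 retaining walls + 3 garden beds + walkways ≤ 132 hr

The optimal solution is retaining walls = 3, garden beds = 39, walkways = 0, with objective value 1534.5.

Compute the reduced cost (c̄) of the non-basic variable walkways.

Binding: mulch and equipment. Non-binding: crew (23 unused).
Since crew is not tight, its dual is 0.
The binding rows give the dual system: 3·y_mulch + 5·y_equipment = 56.5 and 2·y_mulch + 3·y_equipment = 35.
This yields shadow prices y_mulch = 5.5, y_equipment = 8.
Reduced cost of walkways: c₃ − yᵀa₃ = 13 − (5.5·2 + 8·1) = 13 − 19 = -6.

-6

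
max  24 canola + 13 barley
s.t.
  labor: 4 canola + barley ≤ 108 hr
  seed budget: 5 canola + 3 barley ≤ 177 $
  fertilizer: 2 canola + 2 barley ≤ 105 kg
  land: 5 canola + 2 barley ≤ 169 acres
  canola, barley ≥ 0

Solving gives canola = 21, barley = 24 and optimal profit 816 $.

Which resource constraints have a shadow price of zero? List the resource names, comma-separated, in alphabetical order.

fertilizer, land

labor: 108/108 (binding)
seed budget: 177/177 (binding)
fertilizer: 90/105 (slack 15)
land: 153/169 (slack 16)
By complementary slackness, a constraint with positive slack has shadow price 0 → fertilizer, land.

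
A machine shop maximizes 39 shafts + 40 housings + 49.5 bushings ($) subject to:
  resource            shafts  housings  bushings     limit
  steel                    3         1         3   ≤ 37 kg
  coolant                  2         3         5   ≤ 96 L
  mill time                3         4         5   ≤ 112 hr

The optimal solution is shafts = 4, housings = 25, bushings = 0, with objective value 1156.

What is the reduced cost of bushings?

At the optimum: steel uses 37 of 37 (binding); coolant uses 83 of 96 (slack = 13); mill time uses 112 of 112 (binding).
Slack constraints have shadow price 0 (complementary slackness).
From A_Bᵀ y = c: 3·y_steel + 3·y_mill time = 39; 1·y_steel + 4·y_mill time = 40.
Solving: y_steel = 4, y_mill time = 9.
Reduced cost of bushings: c₃ − yᵀa₃ = 49.5 − (4·3 + 9·5) = 49.5 − 57 = -7.5.

-7.5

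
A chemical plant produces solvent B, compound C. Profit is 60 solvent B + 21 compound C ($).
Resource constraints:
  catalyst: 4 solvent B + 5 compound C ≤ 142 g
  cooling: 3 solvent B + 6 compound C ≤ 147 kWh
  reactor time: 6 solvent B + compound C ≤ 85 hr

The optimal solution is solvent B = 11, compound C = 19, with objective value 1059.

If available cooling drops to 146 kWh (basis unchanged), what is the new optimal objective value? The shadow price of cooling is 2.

Δb = -1, so new z* = 1059 + (2)·(-1) = 1059 − 2 = 1057.

1057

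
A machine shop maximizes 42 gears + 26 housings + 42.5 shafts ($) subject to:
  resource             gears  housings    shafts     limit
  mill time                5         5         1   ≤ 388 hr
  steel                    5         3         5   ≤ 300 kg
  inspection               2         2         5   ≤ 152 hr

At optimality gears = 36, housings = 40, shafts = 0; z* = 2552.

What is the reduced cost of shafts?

-2.5

Binding: steel and inspection. Non-binding: mill time (8 unused).
Slack constraints have shadow price 0 (complementary slackness).
Dual feasibility on the basic columns requires 5·y_steel + 2·y_inspection = 42, 3·y_steel + 2·y_inspection = 26.
Solving: y_steel = 8, y_inspection = 1.
Reduced cost of shafts: c₃ − yᵀa₃ = 42.5 − (8·5 + 1·5) = 42.5 − 45 = -2.5.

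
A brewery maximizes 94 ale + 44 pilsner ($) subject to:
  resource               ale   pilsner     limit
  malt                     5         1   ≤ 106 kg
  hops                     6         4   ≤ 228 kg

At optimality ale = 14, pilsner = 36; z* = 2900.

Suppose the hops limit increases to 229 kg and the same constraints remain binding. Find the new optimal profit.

Check each constraint at x*: malt 106/106 (tight); hops 228/228 (tight).
From A_Bᵀ y = c: 5·y_malt + 6·y_hops = 94; 1·y_malt + 4·y_hops = 44.
Solving: y_malt = 8, y_hops = 9.
Δz = y_hops·Δb = 9 × (1) = 9, so new z* = 2900 + 9 = 2909.

2909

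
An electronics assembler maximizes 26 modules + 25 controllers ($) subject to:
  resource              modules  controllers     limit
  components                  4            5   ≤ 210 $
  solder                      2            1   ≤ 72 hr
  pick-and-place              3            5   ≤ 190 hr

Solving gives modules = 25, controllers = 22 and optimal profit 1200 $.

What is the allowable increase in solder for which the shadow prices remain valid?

Binding constraints: components, solder. The basis is B = [[4,5],[2,1]] with det -6.
Per unit increase in solder, x* moves by d = (0.8333, -0.6667).
The basis stays optimal until controllers reaches 0; allowable increase = 33 hr.

33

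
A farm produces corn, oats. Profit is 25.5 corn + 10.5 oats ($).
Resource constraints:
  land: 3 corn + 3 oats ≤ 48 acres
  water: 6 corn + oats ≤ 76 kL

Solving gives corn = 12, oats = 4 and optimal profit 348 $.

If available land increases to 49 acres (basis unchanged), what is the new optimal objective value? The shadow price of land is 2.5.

Δb = 1, so new z* = 348 + (2.5)·(1) = 348 + 2.5 = 350.5.

350.5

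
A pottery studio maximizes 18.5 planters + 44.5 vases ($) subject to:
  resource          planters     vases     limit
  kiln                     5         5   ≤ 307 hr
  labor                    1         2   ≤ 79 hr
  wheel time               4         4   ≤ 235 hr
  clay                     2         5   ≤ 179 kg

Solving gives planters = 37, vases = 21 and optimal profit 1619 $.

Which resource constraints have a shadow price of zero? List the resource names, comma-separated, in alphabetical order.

kiln, wheel time

kiln: 290/307 (slack 17)
labor: 79/79 (binding)
wheel time: 232/235 (slack 3)
clay: 179/179 (binding)
By complementary slackness, a constraint with positive slack has shadow price 0 → kiln, wheel time.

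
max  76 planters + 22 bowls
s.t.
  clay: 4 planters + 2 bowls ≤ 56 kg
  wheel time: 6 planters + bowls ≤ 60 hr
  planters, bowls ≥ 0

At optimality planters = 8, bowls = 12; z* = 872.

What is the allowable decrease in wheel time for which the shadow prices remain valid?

Binding constraints: clay, wheel time. The basis is B = [[4,2],[6,1]] with det -8.
Per unit decrease in wheel time, x* moves by d = (-0.25, 0.5).
The basis stays optimal until planters reaches 0; allowable decrease = 32 hr.

32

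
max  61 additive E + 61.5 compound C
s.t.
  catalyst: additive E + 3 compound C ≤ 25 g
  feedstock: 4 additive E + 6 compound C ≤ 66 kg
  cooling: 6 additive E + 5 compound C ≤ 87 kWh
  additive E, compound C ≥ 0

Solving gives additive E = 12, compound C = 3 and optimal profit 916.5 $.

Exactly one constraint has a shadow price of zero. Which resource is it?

catalyst: 21/25 (slack 4)
feedstock: 66/66 (binding)
cooling: 87/87 (binding)
By complementary slackness, a constraint with positive slack has shadow price 0 → catalyst.

catalyst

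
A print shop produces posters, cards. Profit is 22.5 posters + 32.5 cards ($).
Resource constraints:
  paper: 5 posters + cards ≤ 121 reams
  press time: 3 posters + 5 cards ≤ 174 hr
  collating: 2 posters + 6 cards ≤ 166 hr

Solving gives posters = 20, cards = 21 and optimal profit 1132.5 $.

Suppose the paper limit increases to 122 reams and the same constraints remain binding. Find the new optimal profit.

At the optimum: paper uses 121 of 121 (binding); press time uses 165 of 174 (slack = 9); collating uses 166 of 166 (binding).
Slack constraints have shadow price 0 (complementary slackness).
Dual feasibility on the basic columns requires 5·y_paper + 2·y_collating = 22.5, 1·y_paper + 6·y_collating = 32.5.
Solving: y_paper = 2.5, y_collating = 5.
Δz = y_paper·Δb = 2.5 × (1) = 2.5, so new z* = 1132.5 + 2.5 = 1135.

1135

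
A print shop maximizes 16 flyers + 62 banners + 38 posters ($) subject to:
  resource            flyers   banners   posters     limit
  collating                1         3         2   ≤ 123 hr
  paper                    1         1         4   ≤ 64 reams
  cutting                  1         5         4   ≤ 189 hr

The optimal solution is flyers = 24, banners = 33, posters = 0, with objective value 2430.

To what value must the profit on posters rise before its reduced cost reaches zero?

Check each constraint at x*: collating 123/123 (tight); paper 57/64 (slack 7); cutting 189/189 (tight).
By complementary slackness, y = 0 for the non-binding constraint.
From A_Bᵀ y = c: 1·y_collating + 1·y_cutting = 16; 3·y_collating + 5·y_cutting = 62.
This yields shadow prices y_collating = 9, y_cutting = 7.
posters enters the basis when its profit ≥ yᵀa₃ = 9·2 + 7·4 = 46.

46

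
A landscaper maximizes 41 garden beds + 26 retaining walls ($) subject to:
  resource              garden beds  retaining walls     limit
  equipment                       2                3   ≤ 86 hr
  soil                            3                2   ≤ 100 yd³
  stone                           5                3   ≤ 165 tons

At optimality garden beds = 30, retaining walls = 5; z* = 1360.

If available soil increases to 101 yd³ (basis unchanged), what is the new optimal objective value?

At the optimum: equipment uses 75 of 86 (slack = 11); soil uses 100 of 100 (binding); stone uses 165 of 165 (binding).
By complementary slackness, y = 0 for the non-binding constraint.
The binding rows give the dual system: 3·y_soil + 5·y_stone = 41 and 2·y_soil + 3·y_stone = 26.
Solving: y_soil = 7, y_stone = 4.
Δz = y_soil·Δb = 7 × (1) = 7, so new z* = 1360 + 7 = 1367.

1367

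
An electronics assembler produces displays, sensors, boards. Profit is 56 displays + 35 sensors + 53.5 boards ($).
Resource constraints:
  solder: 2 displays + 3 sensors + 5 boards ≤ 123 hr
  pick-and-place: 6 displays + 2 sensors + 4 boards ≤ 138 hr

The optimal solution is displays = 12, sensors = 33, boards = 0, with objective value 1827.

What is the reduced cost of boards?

-9.5

Check each constraint at x*: solder 123/123 (tight); pick-and-place 138/138 (tight).
Dual feasibility on the basic columns requires 2·y_solder + 6·y_pick-and-place = 56, 3·y_solder + 2·y_pick-and-place = 35.
Solving: y_solder = 7, y_pick-and-place = 7.
Reduced cost of boards: c₃ − yᵀa₃ = 53.5 − (7·5 + 7·4) = 53.5 − 63 = -9.5.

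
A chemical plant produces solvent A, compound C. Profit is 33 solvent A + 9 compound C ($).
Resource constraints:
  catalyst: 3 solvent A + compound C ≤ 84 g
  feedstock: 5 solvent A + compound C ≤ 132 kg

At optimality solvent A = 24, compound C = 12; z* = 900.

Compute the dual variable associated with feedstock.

At the optimum: catalyst uses 84 of 84 (binding); feedstock uses 132 of 132 (binding).
Dual feasibility on the basic columns requires 3·y_catalyst + 5·y_feedstock = 33, 1·y_catalyst + 1·y_feedstock = 9.
This yields shadow prices y_catalyst = 6, y_feedstock = 3.
Shadow price of feedstock = 3.

3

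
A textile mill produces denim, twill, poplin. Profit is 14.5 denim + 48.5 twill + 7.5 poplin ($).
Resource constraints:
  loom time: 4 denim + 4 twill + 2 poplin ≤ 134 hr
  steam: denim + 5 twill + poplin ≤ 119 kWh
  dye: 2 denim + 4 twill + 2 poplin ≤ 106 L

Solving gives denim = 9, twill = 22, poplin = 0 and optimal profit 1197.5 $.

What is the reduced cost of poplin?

At the optimum: loom time uses 124 of 134 (slack = 10); steam uses 119 of 119 (binding); dye uses 106 of 106 (binding).
By complementary slackness, y = 0 for the non-binding constraint.
Dual feasibility on the basic columns requires 1·y_steam + 2·y_dye = 14.5, 5·y_steam + 4·y_dye = 48.5.
Solving: y_steam = 6.5, y_dye = 4.
Reduced cost of poplin: c₃ − yᵀa₃ = 7.5 − (6.5·1 + 4·2) = 7.5 − 14.5 = -7.

-7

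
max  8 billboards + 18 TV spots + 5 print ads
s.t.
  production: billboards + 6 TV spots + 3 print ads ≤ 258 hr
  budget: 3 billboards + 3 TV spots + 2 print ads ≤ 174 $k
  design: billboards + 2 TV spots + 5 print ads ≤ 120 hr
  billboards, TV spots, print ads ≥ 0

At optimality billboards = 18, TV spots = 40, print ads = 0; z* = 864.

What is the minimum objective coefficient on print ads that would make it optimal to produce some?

Check each constraint at x*: production 258/258 (tight); budget 174/174 (tight); design 98/120 (slack 22).
Since design is not tight, its dual is 0.
Dual feasibility on the basic columns requires 1·y_production + 3·y_budget = 8, 6·y_production + 3·y_budget = 18.
This yields shadow prices y_production = 2, y_budget = 2.
print ads enters the basis when its profit ≥ yᵀa₃ = 2·3 + 2·2 = 10.

10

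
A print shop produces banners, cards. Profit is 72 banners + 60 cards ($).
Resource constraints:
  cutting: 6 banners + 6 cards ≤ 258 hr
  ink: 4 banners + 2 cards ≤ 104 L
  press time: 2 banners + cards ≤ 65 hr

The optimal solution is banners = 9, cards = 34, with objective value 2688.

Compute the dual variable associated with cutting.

8

At the optimum: cutting uses 258 of 258 (binding); ink uses 104 of 104 (binding); press time uses 52 of 65 (slack = 13).
Slack constraints have shadow price 0 (complementary slackness).
Dual feasibility on the basic columns requires 6·y_cutting + 4·y_ink = 72, 6·y_cutting + 2·y_ink = 60.
This yields shadow prices y_cutting = 8, y_ink = 6.
Shadow price of cutting = 8.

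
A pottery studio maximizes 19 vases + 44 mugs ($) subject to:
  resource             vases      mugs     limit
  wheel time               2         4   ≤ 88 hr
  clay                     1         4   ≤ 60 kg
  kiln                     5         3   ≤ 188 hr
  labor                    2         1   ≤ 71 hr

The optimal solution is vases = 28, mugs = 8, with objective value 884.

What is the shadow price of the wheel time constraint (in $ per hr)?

8

Binding: wheel time and clay. Non-binding: kiln (24 unused), labor (7 unused).
Slack constraints have shadow price 0 (complementary slackness).
Dual feasibility on the basic columns requires 2·y_wheel time + 1·y_clay = 19, 4·y_wheel time + 4·y_clay = 44.
Solving: y_wheel time = 8, y_clay = 3.
Shadow price of wheel time = 8.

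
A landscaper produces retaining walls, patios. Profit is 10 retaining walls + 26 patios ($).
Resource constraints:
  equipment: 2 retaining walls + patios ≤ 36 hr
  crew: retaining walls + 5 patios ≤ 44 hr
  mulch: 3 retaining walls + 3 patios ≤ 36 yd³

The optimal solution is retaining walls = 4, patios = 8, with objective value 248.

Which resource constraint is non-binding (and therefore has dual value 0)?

equipment

equipment: 16/36 (slack 20)
crew: 44/44 (binding)
mulch: 36/36 (binding)
By complementary slackness, a constraint with positive slack has shadow price 0 → equipment.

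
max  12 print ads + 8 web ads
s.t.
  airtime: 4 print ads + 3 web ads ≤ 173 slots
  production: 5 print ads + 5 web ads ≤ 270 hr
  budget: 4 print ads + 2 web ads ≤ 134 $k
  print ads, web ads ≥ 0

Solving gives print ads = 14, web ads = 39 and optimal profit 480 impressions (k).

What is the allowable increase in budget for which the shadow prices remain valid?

Binding constraints: airtime, budget. The basis is B = [[4,3],[4,2]] with det -4.
Per unit increase in budget, x* moves by d = (0.75, -1).
The basis stays optimal until web ads reaches 0; allowable increase = 39 $k.

39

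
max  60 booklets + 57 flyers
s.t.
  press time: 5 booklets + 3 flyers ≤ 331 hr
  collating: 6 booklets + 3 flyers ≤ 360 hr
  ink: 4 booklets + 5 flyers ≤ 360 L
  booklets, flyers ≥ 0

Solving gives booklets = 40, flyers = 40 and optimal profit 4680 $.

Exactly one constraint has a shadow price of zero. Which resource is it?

press time

press time: 320/331 (slack 11)
collating: 360/360 (binding)
ink: 360/360 (binding)
By complementary slackness, a constraint with positive slack has shadow price 0 → press time.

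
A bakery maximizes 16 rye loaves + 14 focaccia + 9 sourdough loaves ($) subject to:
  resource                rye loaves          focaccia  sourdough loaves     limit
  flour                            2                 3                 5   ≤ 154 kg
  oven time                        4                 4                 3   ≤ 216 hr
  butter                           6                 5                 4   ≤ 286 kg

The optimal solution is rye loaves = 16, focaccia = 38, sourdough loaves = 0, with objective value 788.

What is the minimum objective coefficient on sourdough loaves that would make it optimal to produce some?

Check each constraint at x*: flour 146/154 (slack 8); oven time 216/216 (tight); butter 286/286 (tight).
By complementary slackness, y = 0 for the non-binding constraint.
The binding rows give the dual system: 4·y_oven time + 6·y_butter = 16 and 4·y_oven time + 5·y_butter = 14.
Solving: y_oven time = 1, y_butter = 2.
sourdough loaves enters the basis when its profit ≥ yᵀa₃ = 1·3 + 2·4 = 11.

11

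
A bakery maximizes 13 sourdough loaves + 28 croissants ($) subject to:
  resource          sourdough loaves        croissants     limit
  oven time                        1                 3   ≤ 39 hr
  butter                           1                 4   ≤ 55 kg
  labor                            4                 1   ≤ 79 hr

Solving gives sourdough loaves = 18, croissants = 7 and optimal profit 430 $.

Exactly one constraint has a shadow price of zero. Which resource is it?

butter

oven time: 39/39 (binding)
butter: 46/55 (slack 9)
labor: 79/79 (binding)
By complementary slackness, a constraint with positive slack has shadow price 0 → butter.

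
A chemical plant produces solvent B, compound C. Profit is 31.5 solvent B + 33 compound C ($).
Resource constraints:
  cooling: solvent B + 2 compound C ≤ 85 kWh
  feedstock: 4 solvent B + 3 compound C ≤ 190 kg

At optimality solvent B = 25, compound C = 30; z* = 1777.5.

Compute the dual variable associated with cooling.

7.5

Check each constraint at x*: cooling 85/85 (tight); feedstock 190/190 (tight).
From A_Bᵀ y = c: 1·y_cooling + 4·y_feedstock = 31.5; 2·y_cooling + 3·y_feedstock = 33.
This yields shadow prices y_cooling = 7.5, y_feedstock = 6.
Shadow price of cooling = 7.5.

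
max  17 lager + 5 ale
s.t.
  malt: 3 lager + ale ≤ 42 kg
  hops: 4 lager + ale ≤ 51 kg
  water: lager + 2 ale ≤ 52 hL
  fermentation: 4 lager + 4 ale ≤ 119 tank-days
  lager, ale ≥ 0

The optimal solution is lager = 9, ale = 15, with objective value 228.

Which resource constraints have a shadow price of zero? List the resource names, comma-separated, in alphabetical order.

fermentation, water

malt: 42/42 (binding)
hops: 51/51 (binding)
water: 39/52 (slack 13)
fermentation: 96/119 (slack 23)
By complementary slackness, a constraint with positive slack has shadow price 0 → fermentation, water.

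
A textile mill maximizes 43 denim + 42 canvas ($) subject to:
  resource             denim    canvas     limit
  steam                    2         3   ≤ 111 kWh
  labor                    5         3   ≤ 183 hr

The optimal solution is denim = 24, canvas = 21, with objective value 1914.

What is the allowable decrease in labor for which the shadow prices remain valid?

Binding constraints: steam, labor. The basis is B = [[2,3],[5,3]] with det -9.
Per unit decrease in labor, x* moves by d = (-0.3333, 0.2222).
The basis stays optimal until denim reaches 0; allowable decrease = 72 hr.

72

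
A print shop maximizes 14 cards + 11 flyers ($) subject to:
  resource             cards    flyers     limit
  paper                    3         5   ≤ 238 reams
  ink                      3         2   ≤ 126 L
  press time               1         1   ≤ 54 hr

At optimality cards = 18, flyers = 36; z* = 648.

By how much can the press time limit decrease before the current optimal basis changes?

12

Binding constraints: ink, press time. The basis is B = [[3,2],[1,1]] with det 1.
Per unit decrease in press time, x* moves by d = (2, -3).
The basis stays optimal until flyers reaches 0; allowable decrease = 12 hr.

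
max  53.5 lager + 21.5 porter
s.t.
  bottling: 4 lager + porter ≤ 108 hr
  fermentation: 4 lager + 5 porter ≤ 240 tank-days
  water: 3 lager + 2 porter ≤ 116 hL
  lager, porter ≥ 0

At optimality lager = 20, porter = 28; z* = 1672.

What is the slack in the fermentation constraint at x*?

20

fermentation used = 4·20 + 5·28 = 220; slack = 240 − 220 = 20.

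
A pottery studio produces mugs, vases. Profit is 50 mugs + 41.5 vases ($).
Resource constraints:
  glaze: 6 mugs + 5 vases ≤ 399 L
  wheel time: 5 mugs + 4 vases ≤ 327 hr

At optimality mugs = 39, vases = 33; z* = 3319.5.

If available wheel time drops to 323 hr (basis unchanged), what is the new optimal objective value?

3315.5

Check each constraint at x*: glaze 399/399 (tight); wheel time 327/327 (tight).
The binding rows give the dual system: 6·y_glaze + 5·y_wheel time = 50 and 5·y_glaze + 4·y_wheel time = 41.5.
→ y_glaze = 7.5 and y_wheel time = 1.
Δz = y_wheel time·Δb = 1 × (-4) = -4, so new z* = 3319.5 − 4 = 3315.5.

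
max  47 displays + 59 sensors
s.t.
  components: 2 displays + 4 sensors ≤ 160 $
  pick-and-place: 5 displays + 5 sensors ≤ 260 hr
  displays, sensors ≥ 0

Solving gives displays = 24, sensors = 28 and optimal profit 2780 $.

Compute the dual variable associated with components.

At the optimum: components uses 160 of 160 (binding); pick-and-place uses 260 of 260 (binding).
Dual feasibility on the basic columns requires 2·y_components + 5·y_pick-and-place = 47, 4·y_components + 5·y_pick-and-place = 59.
This yields shadow prices y_components = 6, y_pick-and-place = 7.
Shadow price of components = 6.

6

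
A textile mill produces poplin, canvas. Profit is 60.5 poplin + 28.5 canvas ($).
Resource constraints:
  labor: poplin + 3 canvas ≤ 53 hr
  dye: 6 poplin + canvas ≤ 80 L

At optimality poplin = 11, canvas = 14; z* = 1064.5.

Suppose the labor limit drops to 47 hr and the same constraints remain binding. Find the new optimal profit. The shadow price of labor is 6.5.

Δb = -6, so new z* = 1064.5 + (6.5)·(-6) = 1064.5 − 39 = 1025.5.

1025.5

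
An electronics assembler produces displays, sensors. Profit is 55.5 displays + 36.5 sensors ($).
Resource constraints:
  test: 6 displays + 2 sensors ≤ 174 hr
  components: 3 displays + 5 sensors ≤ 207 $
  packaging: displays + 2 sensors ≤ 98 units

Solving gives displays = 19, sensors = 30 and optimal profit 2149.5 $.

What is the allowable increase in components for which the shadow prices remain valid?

Binding constraints: test, components. The basis is B = [[6,2],[3,5]] with det 24.
Per unit increase in components, x* moves by d = (-0.0833, 0.25).
The basis stays optimal until packaging becomes binding; allowable increase = 45.6 $.

45.6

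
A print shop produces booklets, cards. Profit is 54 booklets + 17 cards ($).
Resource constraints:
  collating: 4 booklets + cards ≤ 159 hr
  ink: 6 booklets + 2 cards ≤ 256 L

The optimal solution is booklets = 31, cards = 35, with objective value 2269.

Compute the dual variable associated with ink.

Check each constraint at x*: collating 159/159 (tight); ink 256/256 (tight).
Dual feasibility on the basic columns requires 4·y_collating + 6·y_ink = 54, 1·y_collating + 2·y_ink = 17.
This yields shadow prices y_collating = 3, y_ink = 7.
Shadow price of ink = 7.

7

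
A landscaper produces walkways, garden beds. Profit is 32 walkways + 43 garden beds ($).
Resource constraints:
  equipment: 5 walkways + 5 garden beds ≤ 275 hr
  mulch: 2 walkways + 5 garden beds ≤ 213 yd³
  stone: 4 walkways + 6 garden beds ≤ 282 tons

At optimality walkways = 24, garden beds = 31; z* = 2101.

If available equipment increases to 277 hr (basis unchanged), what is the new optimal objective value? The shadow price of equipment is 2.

2105

Δb = 2, so new z* = 2101 + (2)·(2) = 2101 + 4 = 2105.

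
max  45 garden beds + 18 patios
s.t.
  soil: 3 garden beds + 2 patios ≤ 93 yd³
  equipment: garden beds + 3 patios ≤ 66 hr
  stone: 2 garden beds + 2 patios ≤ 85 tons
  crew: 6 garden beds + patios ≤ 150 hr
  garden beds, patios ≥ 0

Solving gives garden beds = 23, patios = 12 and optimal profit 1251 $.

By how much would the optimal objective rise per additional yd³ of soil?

7

Check each constraint at x*: soil 93/93 (tight); equipment 59/66 (slack 7); stone 70/85 (slack 15); crew 150/150 (tight).
Slack constraints have shadow price 0 (complementary slackness).
From A_Bᵀ y = c: 3·y_soil + 6·y_crew = 45; 2·y_soil + 1·y_crew = 18.
→ y_soil = 7 and y_crew = 4.
Shadow price of soil = 7.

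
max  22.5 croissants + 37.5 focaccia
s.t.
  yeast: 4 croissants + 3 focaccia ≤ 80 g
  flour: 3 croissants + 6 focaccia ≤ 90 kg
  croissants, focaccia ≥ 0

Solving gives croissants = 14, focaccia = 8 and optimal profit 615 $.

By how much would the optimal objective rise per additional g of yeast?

At the optimum: yeast uses 80 of 80 (binding); flour uses 90 of 90 (binding).
From A_Bᵀ y = c: 4·y_yeast + 3·y_flour = 22.5; 3·y_yeast + 6·y_flour = 37.5.
Solving: y_yeast = 1.5, y_flour = 5.5.
Shadow price of yeast = 1.5.

1.5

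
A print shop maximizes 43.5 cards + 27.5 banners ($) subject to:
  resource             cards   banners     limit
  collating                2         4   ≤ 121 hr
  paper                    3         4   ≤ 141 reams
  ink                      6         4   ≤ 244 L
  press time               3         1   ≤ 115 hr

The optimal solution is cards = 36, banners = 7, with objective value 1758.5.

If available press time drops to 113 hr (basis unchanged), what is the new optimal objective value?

1755.5

At the optimum: collating uses 100 of 121 (slack = 21); paper uses 136 of 141 (slack = 5); ink uses 244 of 244 (binding); press time uses 115 of 115 (binding).
Slack constraints have shadow price 0 (complementary slackness).
The binding rows give the dual system: 6·y_ink + 3·y_press time = 43.5 and 4·y_ink + 1·y_press time = 27.5.
→ y_ink = 6.5 and y_press time = 1.5.
Δz = y_press time·Δb = 1.5 × (-2) = -3, so new z* = 1758.5 − 3 = 1755.5.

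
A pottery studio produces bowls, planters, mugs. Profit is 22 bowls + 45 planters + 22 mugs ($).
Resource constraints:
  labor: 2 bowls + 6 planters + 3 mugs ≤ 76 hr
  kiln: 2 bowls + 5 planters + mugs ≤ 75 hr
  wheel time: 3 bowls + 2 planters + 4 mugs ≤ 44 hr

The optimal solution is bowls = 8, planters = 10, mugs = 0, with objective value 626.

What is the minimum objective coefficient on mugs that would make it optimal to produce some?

31.5

Check each constraint at x*: labor 76/76 (tight); kiln 66/75 (slack 9); wheel time 44/44 (tight).
Since kiln is not tight, its dual is 0.
The binding rows give the dual system: 2·y_labor + 3·y_wheel time = 22 and 6·y_labor + 2·y_wheel time = 45.
→ y_labor = 6.5 and y_wheel time = 3.
mugs enters the basis when its profit ≥ yᵀa₃ = 6.5·3 + 3·4 = 31.5.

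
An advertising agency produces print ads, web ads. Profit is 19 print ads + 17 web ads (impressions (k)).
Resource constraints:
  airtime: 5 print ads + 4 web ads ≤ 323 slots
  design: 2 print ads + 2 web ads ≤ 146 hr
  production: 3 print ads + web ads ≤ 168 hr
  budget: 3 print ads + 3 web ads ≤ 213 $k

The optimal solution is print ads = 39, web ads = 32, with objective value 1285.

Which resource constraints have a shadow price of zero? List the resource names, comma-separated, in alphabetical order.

airtime: 323/323 (binding)
design: 142/146 (slack 4)
production: 149/168 (slack 19)
budget: 213/213 (binding)
By complementary slackness, a constraint with positive slack has shadow price 0 → design, production.

design, production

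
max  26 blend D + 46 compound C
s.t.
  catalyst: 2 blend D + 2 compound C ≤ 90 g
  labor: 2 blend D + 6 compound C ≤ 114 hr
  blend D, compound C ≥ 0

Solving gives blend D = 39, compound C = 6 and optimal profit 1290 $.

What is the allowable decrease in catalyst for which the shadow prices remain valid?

Binding constraints: catalyst, labor. The basis is B = [[2,2],[2,6]] with det 8.
Per unit decrease in catalyst, x* moves by d = (-0.75, 0.25).
The basis stays optimal until blend D reaches 0; allowable decrease = 52 g.

52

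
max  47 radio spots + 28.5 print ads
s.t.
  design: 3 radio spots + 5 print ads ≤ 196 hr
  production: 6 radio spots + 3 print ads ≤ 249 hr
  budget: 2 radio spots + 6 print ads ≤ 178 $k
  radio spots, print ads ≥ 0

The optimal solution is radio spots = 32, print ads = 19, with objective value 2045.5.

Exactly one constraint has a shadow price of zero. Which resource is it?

design: 191/196 (slack 5)
production: 249/249 (binding)
budget: 178/178 (binding)
By complementary slackness, a constraint with positive slack has shadow price 0 → design.

design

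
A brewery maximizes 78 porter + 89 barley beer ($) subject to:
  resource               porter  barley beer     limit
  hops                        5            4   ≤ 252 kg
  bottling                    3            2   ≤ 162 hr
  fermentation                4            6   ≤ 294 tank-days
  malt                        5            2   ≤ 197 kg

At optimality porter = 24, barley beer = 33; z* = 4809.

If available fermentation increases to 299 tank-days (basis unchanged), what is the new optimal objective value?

4856.5

Check each constraint at x*: hops 252/252 (tight); bottling 138/162 (slack 24); fermentation 294/294 (tight); malt 186/197 (slack 11).
Slack constraints have shadow price 0 (complementary slackness).
From A_Bᵀ y = c: 5·y_hops + 4·y_fermentation = 78; 4·y_hops + 6·y_fermentation = 89.
Solving: y_hops = 8, y_fermentation = 9.5.
Δz = y_fermentation·Δb = 9.5 × (5) = 47.5, so new z* = 4809 + 47.5 = 4856.5.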